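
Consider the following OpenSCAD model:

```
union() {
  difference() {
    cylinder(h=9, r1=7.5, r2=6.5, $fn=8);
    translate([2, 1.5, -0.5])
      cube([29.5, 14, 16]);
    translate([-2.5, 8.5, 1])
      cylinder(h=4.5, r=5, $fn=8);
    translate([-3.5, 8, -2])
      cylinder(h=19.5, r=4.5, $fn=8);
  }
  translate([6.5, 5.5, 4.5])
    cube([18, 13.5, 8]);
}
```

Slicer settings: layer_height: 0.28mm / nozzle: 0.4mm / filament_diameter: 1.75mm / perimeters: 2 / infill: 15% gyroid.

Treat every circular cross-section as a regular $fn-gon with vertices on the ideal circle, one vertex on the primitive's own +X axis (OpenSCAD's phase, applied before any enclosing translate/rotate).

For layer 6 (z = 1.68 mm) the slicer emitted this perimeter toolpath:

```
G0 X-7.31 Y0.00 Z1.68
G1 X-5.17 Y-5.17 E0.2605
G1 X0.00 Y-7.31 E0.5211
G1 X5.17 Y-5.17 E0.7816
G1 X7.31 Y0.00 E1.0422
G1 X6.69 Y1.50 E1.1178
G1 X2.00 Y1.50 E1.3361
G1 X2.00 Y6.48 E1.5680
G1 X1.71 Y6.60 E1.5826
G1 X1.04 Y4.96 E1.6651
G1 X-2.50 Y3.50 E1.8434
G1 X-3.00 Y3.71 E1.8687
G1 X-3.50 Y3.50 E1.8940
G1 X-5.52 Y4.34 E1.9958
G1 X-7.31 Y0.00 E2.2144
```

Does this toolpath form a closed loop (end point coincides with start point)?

Start point (G0): (-7.31, 0.00). End point (last G1): the path returns to the start — closed.

yes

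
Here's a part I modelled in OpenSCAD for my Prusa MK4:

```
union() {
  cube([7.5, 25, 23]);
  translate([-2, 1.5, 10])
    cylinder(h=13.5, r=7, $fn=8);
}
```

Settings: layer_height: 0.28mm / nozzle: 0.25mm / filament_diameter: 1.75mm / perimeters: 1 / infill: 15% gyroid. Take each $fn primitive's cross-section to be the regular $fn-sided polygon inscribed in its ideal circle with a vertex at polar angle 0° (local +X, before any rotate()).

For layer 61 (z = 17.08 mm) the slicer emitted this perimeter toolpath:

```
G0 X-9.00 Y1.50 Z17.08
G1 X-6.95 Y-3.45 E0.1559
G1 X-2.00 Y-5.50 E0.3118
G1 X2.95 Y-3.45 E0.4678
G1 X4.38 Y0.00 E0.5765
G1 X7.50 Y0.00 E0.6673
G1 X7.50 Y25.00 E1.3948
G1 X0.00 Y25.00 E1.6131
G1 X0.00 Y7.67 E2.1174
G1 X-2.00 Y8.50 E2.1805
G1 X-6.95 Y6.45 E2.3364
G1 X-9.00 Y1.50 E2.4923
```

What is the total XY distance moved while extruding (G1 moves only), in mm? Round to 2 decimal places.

85.64 mm

Sum the Euclidean lengths of each G1 segment: total = 85.64 mm.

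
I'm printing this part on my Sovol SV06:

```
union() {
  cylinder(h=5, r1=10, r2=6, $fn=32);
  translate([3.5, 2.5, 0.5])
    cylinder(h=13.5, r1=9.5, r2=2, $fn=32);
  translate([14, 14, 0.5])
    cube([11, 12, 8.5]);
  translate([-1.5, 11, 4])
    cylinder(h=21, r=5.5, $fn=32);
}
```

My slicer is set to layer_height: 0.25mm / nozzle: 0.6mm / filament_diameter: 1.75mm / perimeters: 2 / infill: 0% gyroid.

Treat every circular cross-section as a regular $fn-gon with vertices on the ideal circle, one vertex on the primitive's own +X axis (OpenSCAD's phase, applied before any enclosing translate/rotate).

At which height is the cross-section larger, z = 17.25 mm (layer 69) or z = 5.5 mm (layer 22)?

layer 22 (z = 5.5 mm)

Layer 69 (z = 17.25): the cone does not reach this height (z outside [0, 5]); the cone at (3.5, 2.5) does not reach this height (z outside [0.5, 14]); the cube at (14, 14) is absent (z outside [0.5, 9]); the r=5.5 cylinder at (-1.5, 11) gives a regular 32-gon of circumradius 5.5 (constant along its height) (area = (32/2)·5.500²·sin(360°/32) = 94.42 mm²); Merging all regions: only the r=5.5 cylinder at (-1.5, 11) is present, so the union is just that shape — area = 94.42 mm². So its area = 94.42 mm². Layer 22 (z = 5.5): the cone does not reach this height (z outside [0, 5]); the cone at (3.5, 2.5): at t=0.370 of its height the radius interpolates to r₁+(r₂−r₁)t = 6.722, giving a regular 32-gon of that circumradius (area = (32/2)·6.722²·sin(360°/32) = 141.05 mm²); the cube at (14, 14) is present — its section is the full 11×12 rectangle (area 132.00 mm²); the r=5.5 cylinder at (-1.5, 11) gives a regular 32-gon of circumradius 5.5 (constant along its height) (area = (32/2)·5.500²·sin(360°/32) = 94.42 mm²); Merging all regions: the regions partially overlap — summed areas 367.48 mm² minus the doubly-counted overlap 11.23 mm² gives 356.25 mm² — area = 356.25 mm². So its area = 356.25 mm². Layer 22 is larger (356.25 vs 94.42 mm²).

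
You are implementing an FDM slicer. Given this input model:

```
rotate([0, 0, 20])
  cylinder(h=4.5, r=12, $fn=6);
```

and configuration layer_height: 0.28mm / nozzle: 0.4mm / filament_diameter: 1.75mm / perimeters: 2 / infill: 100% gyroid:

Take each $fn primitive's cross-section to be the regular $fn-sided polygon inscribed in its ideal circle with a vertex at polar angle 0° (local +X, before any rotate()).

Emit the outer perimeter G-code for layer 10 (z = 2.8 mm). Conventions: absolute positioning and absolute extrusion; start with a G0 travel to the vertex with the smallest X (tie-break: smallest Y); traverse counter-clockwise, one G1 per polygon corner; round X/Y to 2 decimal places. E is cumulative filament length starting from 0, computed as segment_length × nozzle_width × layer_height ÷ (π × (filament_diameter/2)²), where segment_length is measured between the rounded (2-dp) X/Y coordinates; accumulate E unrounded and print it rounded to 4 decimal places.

G0 X-11.28 Y-4.10 Z2.80
G1 X-2.08 Y-11.82 E0.5592
G1 X9.19 Y-7.71 E1.1178
G1 X11.28 Y4.10 E1.6763
G1 X2.08 Y11.82 E2.2355
G1 X-9.19 Y7.71 E2.7941
G1 X-11.28 Y-4.10 E3.3526

At z = 2.8 mm: the r=12 cylinder gives a regular 6-gon of circumradius 12 (constant along its height); (whole slice rotated 20° about Z — lengths, areas and connectivity unchanged). The outline is a single polygon with 6 vertices. Extrusion per mm of travel: 0.4 × 0.28 / (π × 0.875²) = 0.046564. Accumulating E over each segment gives final E = 3.3526.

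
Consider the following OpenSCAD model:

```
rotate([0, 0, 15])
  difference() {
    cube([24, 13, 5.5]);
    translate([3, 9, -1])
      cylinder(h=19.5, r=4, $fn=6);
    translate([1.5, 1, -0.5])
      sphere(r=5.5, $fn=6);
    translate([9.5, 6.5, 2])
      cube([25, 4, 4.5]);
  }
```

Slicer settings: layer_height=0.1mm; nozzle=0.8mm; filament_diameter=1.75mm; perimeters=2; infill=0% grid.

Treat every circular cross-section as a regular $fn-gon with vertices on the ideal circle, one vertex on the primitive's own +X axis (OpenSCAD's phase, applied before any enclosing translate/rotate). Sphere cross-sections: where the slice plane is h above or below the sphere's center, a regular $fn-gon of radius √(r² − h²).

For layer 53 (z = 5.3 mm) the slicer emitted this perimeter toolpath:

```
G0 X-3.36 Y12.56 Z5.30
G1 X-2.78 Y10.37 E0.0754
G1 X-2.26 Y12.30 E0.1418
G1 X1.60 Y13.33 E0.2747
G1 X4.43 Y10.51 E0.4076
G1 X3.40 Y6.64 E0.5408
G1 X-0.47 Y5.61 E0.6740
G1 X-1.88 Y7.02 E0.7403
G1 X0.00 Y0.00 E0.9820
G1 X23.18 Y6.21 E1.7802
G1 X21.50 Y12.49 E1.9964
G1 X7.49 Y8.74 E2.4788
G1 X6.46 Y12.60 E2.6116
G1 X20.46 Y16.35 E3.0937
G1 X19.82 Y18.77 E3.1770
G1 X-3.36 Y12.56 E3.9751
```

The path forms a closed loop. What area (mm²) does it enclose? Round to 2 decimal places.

Apply the shoelace formula to the sequence of (X, Y) vertices; enclosed area = 214.24 mm².

214.24 mm²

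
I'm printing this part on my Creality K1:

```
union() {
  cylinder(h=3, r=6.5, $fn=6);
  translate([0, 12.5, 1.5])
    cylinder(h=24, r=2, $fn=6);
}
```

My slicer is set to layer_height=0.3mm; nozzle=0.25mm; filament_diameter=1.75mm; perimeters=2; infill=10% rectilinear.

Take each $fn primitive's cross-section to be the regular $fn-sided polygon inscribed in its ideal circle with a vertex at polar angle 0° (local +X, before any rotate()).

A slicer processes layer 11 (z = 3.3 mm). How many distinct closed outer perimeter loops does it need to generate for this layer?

1

At z = 3.3 mm: the cylinder is not intersected at this z (z outside [0, 3]); the cylinder at (0, 12.5): section is a regular 6-gon, circumradius r=2; Combining (union): only the r=2 cylinder at (0, 12.5) is present, so the union is just that shape — 1 connected region. The result has 1 disconnected region.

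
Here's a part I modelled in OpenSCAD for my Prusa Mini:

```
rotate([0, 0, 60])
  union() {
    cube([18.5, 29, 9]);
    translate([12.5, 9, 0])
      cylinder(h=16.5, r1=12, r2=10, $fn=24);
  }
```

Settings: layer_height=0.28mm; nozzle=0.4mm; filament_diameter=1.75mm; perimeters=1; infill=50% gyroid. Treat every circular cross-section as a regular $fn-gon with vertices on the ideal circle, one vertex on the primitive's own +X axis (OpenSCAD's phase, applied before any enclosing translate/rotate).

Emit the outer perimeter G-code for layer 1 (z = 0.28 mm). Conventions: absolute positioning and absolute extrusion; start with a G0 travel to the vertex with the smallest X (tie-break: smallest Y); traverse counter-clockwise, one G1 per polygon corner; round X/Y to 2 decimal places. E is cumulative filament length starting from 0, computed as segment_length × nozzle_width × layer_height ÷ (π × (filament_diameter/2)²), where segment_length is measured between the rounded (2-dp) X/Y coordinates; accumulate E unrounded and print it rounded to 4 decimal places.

G0 X-25.11 Y14.50 Z0.28
G1 X0.00 Y0.00 E1.3502
G1 X2.37 Y4.11 E1.5711
G1 X4.44 Y4.96 E1.6753
G1 X6.92 Y6.86 E1.8208
G1 X8.82 Y9.34 E1.9662
G1 X10.01 Y12.23 E2.1118
G1 X10.42 Y15.33 E2.2574
G1 X10.01 Y18.42 E2.4025
G1 X8.82 Y21.31 E2.5480
G1 X6.92 Y23.79 E2.6935
G1 X4.44 Y25.69 E2.8390
G1 X1.55 Y26.88 E2.9845
G1 X-1.54 Y27.29 E3.1297
G1 X-4.64 Y26.88 E3.2753
G1 X-7.51 Y25.70 E3.4198
G1 X-15.86 Y30.52 E3.8687
G1 X-25.11 Y14.50 E4.7301

At z = 0.28 mm: the 18.5×29 cube contributes its full rectangle; the cone at (12.5, 9) contributes a regular 24-gon of circumradius 11.966 (interpolated between r1=12 and r2=10 at t=0.017); Taking the union: the regions partially overlap (shared area 329.17 mm²), so overlapping operands fuse into one piece — 1 connected region; (whole slice rotated 60° about Z — lengths, areas and connectivity unchanged). The outline is a single polygon with 17 vertices. Extrusion per mm of travel: 0.4 × 0.28 / (π × 0.875²) = 0.046564. Accumulating E over each segment gives final E = 4.7301.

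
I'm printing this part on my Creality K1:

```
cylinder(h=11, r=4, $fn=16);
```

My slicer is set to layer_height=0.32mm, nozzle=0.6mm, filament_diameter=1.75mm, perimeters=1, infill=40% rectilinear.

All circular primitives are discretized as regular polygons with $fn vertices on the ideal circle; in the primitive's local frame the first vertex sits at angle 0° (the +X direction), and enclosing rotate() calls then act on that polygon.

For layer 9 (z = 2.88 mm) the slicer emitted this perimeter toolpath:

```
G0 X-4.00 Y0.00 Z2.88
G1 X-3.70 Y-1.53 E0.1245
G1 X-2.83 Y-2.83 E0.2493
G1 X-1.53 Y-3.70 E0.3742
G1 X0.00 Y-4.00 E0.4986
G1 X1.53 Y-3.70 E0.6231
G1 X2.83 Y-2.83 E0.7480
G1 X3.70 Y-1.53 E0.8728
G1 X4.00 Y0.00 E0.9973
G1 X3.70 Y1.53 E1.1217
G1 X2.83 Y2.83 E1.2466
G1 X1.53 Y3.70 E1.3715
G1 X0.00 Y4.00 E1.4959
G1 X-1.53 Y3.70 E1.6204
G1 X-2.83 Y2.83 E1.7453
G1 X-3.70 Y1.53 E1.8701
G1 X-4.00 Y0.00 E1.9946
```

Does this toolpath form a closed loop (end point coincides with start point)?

yes

Start point (G0): (-4.00, 0.00). End point (last G1): the path returns to the start — closed.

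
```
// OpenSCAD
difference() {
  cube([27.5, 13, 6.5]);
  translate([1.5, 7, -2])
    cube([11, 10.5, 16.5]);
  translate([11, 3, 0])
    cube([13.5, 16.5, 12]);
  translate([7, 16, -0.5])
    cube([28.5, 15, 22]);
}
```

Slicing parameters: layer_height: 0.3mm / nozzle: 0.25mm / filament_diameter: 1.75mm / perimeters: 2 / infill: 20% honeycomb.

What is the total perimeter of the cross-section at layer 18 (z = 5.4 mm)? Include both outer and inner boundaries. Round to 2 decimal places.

101.00 mm

At z = 5.4 mm: the cube is present — its section is the full 27.5×13 rectangle (perimeter 81.00 mm); the cube at (1.5, 7) (footprint 11×10.5) is included at this height (perimeter 43.00 mm); the 13.5×16.5 cube at (11, 3) contributes its full rectangle (perimeter 60.00 mm); the cube at (7, 16) is present — its section is the full 28.5×15 rectangle (perimeter 87.00 mm); Taking the first minus the rest: starting from the 27.5×13 cube, the 11×10.5 cube at (1.5, 7) partially overlaps it — only the 66.00 mm² overlap (of its 115.50 mm²) is removed, clipping the outline; the 13.5×16.5 cube at (11, 3) partially overlaps it — only the 126.00 mm² overlap (of its 222.75 mm²) is removed, clipping the outline; the 28.5×15 cube at (7, 16) misses the remaining region (no effect) — boundary = 101.00 mm. Overall, the cross-section is a single solid region. Total boundary length (outer) = 101.00 mm.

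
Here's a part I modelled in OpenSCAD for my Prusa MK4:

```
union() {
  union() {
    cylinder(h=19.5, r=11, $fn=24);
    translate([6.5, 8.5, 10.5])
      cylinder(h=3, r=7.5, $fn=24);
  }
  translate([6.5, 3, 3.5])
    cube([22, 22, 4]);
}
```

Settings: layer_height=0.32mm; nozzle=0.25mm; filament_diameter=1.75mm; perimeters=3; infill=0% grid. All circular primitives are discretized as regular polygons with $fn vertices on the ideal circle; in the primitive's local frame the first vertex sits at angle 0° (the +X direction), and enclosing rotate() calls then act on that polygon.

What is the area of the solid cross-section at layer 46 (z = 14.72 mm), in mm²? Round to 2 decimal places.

375.81 mm²

At z = 14.72 mm: the cylinder: section is a regular 24-gon, circumradius r=11 (area = (24/2)·11.000²·sin(360°/24) = 375.81 mm²); the cylinder at (6.5, 8.5) is not intersected at this z (z outside [10.5, 13.5]); Combining (union): only the r=11 cylinder is present, so the union is just that shape — area = 375.81 mm²; the cube at (6.5, 3) does not reach this height (z outside [3.5, 7.5]); Taking the union: only that combined region is present, so the union is just that shape — area = 375.81 mm². Overall, the cross-section is a single solid region. Net area = 375.81 mm².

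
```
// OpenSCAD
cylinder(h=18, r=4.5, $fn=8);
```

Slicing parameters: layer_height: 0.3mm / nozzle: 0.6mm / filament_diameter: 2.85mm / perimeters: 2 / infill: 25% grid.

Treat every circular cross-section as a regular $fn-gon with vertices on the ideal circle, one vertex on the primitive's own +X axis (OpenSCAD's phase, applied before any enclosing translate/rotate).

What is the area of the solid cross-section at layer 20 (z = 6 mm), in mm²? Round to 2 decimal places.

57.28 mm²

At z = 6 mm: the r=4.5 cylinder gives a regular 8-gon of circumradius 4.5 (constant along its height) (area = (8/2)·4.500²·sin(360°/8) = 57.28 mm²). Overall, the cross-section is a single solid region. Net area = 57.28 mm².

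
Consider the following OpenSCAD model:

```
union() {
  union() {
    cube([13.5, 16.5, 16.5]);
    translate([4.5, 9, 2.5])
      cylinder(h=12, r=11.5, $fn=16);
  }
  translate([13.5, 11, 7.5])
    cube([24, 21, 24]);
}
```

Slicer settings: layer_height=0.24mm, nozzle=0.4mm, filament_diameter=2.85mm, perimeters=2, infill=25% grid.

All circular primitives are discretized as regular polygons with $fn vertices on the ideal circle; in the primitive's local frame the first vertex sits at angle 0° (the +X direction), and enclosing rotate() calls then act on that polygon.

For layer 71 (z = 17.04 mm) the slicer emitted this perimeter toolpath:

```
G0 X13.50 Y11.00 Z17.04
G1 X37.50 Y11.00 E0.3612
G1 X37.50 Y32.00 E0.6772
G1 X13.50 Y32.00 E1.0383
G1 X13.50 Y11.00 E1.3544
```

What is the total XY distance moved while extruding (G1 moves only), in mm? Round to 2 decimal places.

Sum the Euclidean lengths of each G1 segment: total = 90.00 mm.

90.00 mm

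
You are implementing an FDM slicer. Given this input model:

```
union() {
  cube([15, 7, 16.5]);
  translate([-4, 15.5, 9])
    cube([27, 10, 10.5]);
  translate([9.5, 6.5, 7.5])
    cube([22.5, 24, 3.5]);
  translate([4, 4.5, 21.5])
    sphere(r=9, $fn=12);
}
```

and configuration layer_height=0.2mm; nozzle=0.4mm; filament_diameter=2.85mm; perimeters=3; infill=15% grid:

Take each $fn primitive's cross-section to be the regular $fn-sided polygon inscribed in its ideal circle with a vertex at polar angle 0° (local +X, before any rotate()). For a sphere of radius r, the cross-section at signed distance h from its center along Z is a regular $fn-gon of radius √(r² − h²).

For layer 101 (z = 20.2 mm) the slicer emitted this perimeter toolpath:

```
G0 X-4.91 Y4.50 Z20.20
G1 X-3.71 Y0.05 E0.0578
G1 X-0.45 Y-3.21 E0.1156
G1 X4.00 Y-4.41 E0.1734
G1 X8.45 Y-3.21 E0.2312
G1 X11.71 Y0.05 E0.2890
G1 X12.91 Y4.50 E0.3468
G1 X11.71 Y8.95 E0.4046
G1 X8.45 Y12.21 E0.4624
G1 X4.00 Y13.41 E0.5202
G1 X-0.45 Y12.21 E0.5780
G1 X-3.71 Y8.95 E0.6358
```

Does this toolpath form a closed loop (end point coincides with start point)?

no

Start point (G0): (-4.91, 4.50). End point (last G1): the path does not return to the start — open.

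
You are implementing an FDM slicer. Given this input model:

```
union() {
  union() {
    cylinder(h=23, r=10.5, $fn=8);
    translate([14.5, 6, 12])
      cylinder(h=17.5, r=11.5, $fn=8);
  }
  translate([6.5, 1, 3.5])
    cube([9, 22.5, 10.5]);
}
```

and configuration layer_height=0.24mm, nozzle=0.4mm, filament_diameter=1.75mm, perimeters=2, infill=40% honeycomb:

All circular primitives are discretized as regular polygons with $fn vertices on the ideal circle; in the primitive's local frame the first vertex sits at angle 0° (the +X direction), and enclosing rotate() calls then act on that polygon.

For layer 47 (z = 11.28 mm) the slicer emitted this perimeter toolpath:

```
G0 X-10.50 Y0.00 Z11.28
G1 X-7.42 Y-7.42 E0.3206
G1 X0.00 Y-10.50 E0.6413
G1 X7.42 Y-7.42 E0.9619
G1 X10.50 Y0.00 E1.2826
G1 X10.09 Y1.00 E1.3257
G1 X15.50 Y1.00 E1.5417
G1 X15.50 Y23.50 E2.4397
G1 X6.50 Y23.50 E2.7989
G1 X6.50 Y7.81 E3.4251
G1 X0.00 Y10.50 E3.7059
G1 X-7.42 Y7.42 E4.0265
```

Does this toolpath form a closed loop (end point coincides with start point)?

Start point (G0): (-10.50, 0.00). End point (last G1): the path does not return to the start — open.

no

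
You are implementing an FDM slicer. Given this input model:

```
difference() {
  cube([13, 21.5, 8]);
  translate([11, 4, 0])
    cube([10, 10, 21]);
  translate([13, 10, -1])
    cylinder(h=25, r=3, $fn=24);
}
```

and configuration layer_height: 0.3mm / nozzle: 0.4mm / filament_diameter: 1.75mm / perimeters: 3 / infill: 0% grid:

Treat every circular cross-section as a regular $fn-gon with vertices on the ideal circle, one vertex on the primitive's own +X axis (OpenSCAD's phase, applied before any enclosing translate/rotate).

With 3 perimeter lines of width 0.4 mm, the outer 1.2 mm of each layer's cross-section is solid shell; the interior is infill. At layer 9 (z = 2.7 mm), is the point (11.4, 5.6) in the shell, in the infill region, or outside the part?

outside

At z = 2.7 mm: the cube (footprint 13×21.5) is included at this height; the 10×10 cube at (11, 4) contributes its full rectangle; the r=3 cylinder at (13, 10) gives a regular 24-gon of circumradius 3 (constant along its height); Taking the first minus the rest: starting from the 13×21.5 cube, the 10×10 cube at (11, 4) partially overlaps it — only the 20.00 mm² overlap (of its 100.00 mm²) is removed, clipping the outline; the r=3 cylinder at (13, 10) partially overlaps it — only the 3.01 mm² overlap (of its 27.95 mm²) is removed, clipping the outline — 1 connected region. Overall, the cross-section is a single solid region. The nearest boundary edge runs (11.00, 7.79)→(11.00, 4.00); distance from the point to it = 0.40 mm. The point is not inside any of the regions above, so it lies outside the cross-section (0.40 mm from the nearest boundary).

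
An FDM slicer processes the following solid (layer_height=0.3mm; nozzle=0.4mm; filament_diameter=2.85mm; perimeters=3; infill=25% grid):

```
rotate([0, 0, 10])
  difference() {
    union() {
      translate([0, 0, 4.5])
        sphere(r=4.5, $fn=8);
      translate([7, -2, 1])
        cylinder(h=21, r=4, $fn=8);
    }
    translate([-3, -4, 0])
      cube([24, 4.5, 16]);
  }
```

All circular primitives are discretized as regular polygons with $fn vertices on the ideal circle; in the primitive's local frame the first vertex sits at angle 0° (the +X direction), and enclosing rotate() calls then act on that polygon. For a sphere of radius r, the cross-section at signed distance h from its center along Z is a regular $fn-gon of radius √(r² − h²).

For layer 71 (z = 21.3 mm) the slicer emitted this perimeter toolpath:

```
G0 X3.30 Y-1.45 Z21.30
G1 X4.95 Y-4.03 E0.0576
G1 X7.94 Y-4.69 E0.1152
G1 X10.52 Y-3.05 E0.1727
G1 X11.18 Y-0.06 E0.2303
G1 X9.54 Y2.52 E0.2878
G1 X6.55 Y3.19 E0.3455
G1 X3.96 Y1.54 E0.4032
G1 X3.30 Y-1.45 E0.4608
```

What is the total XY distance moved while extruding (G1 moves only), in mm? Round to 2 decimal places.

Sum the Euclidean lengths of each G1 segment: total = 24.50 mm.

24.50 mm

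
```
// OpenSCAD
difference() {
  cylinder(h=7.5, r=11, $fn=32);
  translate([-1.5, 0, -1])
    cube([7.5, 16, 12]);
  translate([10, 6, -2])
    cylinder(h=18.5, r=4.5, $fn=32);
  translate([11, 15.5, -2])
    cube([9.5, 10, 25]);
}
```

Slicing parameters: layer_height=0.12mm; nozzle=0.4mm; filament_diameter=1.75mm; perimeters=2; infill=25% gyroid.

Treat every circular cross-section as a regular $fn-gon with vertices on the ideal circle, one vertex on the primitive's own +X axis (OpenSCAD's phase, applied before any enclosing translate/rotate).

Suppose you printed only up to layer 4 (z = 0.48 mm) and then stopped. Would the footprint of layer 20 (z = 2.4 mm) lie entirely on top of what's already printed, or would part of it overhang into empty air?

entirely on top

Compare the two slices. At z = 0.48: the cylinder: section is a regular 32-gon, circumradius r=11 (area = (32/2)·11.000²·sin(360°/32) = 377.69 mm²); the 7.5×16 cube at (-1.5, 0) contributes its full rectangle (area 120.00 mm²); the cylinder at (10, 6): section is a regular 32-gon, circumradius r=4.5 (area = (32/2)·4.500²·sin(360°/32) = 63.21 mm²); the cube at (11, 15.5) (footprint 9.5×10) is included at this height (area 95.00 mm²); Taking the first minus the rest: starting from the r=11 cylinder (377.69 mm²), the 7.5×16 cube at (-1.5, 0) partially overlaps it — only the 78.72 mm² overlap (of its 120.00 mm²) is removed, clipping the outline; the r=4.5 cylinder at (10, 6) partially overlaps it — only the 21.51 mm² overlap (of its 63.21 mm²) is removed, clipping the outline; the 9.5×10 cube at (11, 15.5) misses the remaining region (no effect) — area = 277.46 mm². At z = 2.4: the cylinder: section is a regular 32-gon, circumradius r=11 (area = (32/2)·11.000²·sin(360°/32) = 377.69 mm²); the 7.5×16 cube at (-1.5, 0) contributes its full rectangle (area 120.00 mm²); the r=4.5 cylinder at (10, 6) contributes a regular 32-gon of circumradius 4.5 (area = (32/2)·4.500²·sin(360°/32) = 63.21 mm²); the cube at (11, 15.5) is present — its section is the full 9.5×10 rectangle (area 95.00 mm²); Subtracting the remaining from the first: starting from the r=11 cylinder (377.69 mm²), the 7.5×16 cube at (-1.5, 0) partially overlaps it — only the 78.72 mm² overlap (of its 120.00 mm²) is removed, clipping the outline; the r=4.5 cylinder at (10, 6) partially overlaps it — only the 21.51 mm² overlap (of its 63.21 mm²) is removed, clipping the outline; the 9.5×10 cube at (11, 15.5) misses the remaining region (no effect) — area = 277.46 mm². Checking containment: the cross-section at z = 2.4 is a subset of the cross-section at z = 0.48.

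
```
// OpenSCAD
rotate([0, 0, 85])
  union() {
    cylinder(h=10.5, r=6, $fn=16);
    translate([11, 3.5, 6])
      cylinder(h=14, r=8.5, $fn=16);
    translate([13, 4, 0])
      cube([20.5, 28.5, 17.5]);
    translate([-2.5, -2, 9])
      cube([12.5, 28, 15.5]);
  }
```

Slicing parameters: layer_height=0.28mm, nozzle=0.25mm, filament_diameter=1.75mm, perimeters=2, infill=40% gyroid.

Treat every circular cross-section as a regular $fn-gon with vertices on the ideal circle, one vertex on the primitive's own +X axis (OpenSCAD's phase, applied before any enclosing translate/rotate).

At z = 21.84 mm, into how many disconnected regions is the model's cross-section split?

At z = 21.84 mm: the cylinder is absent (z outside [0, 10.5]); the cylinder at (11, 3.5) does not reach this height (z outside [6, 20]); the cube at (13, 4) is absent (z outside [0, 17.5]); the cube at (-2.5, -2) (footprint 12.5×28) is included at this height; Merging all regions: only the 12.5×28 cube at (-2.5, -2) is present, so the union is just that shape — 1 connected region; (whole slice rotated 85° about Z — lengths, areas and connectivity unchanged). The result has 1 disconnected region.

1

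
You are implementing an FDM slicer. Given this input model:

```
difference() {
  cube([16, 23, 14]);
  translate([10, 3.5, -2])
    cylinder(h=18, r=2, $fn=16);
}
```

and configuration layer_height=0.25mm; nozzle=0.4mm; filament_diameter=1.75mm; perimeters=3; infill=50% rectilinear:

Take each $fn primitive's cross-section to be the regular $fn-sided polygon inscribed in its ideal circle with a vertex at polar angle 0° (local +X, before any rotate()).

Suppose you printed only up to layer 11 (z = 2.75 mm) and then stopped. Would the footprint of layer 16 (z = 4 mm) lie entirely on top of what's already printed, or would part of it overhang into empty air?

Compare the two slices. At z = 2.75: the cube is present — its section is the full 16×23 rectangle (area 368.00 mm²); the cylinder at (10, 3.5): section is a regular 16-gon, circumradius r=2 (area = (16/2)·2.000²·sin(360°/16) = 12.25 mm²); Taking the first minus the rest: starting from the 16×23 cube (368.00 mm²), the r=2 cylinder at (10, 3.5) lies wholly inside it (removes its full 12.25 mm² and its 12.49 mm outline becomes a hole wall) — area = 355.75 mm². At z = 4: the cube is present — its section is the full 16×23 rectangle (area 368.00 mm²); the r=2 cylinder at (10, 3.5) contributes a regular 16-gon of circumradius 2 (area = (16/2)·2.000²·sin(360°/16) = 12.25 mm²); After the difference (first − rest): starting from the 16×23 cube (368.00 mm²), the r=2 cylinder at (10, 3.5) lies wholly inside it (removes its full 12.25 mm² and its 12.49 mm outline becomes a hole wall) — area = 355.75 mm². Checking containment: the cross-section at z = 4 is a subset of the cross-section at z = 2.75.

entirely on top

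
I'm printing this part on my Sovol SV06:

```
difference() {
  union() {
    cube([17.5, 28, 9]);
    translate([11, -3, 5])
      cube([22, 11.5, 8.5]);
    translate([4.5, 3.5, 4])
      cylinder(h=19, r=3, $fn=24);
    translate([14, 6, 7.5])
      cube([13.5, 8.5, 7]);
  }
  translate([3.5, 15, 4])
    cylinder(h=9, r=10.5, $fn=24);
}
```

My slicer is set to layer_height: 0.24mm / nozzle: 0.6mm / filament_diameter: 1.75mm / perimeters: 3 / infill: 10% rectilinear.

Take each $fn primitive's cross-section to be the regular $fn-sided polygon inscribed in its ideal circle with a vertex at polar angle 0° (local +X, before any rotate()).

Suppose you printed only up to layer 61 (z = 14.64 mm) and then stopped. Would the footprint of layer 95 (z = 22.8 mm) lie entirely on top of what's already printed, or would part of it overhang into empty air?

entirely on top

Compare the two slices. At z = 14.64: the cube does not reach this height (z outside [0, 9]); the cube at (11, -3) does not reach this height (z outside [5, 13.5]); the cylinder at (4.5, 3.5): section is a regular 24-gon, circumradius r=3 (area = (24/2)·3.000²·sin(360°/24) = 27.95 mm²); the cube at (14, 6) is not intersected at this z (z outside [7.5, 14.5]); Taking the union: only the r=3 cylinder at (4.5, 3.5) is present, so the union is just that shape — area = 27.95 mm²; the cylinder at (3.5, 15) is not intersected at this z (z outside [4, 13]); After the difference (first − rest): none of the subtracted shapes is present at this height, so the result so far is unchanged — area = 27.95 mm². At z = 22.8: the cube is not intersected at this z (z outside [0, 9]); the cube at (11, -3) is not intersected at this z (z outside [5, 13.5]); the cylinder at (4.5, 3.5): section is a regular 24-gon, circumradius r=3 (area = (24/2)·3.000²·sin(360°/24) = 27.95 mm²); the cube at (14, 6) is not intersected at this z (z outside [7.5, 14.5]); Taking the union: only the r=3 cylinder at (4.5, 3.5) is present, so the union is just that shape — area = 27.95 mm²; the cylinder at (3.5, 15) does not reach this height (z outside [4, 13]); Taking the first minus the rest: none of the subtracted shapes is present at this height, so that combined region is unchanged — area = 27.95 mm². Checking containment: the cross-section at z = 22.8 is a subset of the cross-section at z = 14.64.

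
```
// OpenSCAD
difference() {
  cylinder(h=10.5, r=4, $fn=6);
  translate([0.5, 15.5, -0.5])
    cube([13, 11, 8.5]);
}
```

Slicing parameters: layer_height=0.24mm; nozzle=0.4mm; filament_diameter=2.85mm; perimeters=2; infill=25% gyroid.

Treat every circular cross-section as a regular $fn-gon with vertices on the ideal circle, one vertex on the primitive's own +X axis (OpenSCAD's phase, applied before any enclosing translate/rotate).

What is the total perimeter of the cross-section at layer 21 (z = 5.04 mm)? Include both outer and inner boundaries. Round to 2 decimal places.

24.00 mm

At z = 5.04 mm: the r=4 cylinder contributes a regular 6-gon of circumradius 4 (perimeter = 2·6·4.000·sin(180°/6) = 24.00 mm); the 13×11 cube at (0.5, 15.5) contributes its full rectangle (perimeter 48.00 mm); Subtracting the remaining from the first: starting from the r=4 cylinder, the 13×11 cube at (0.5, 15.5) misses the remaining region (no effect) — boundary = 24.00 mm. Overall, the cross-section is a single solid region. Total boundary length (outer) = 24.00 mm.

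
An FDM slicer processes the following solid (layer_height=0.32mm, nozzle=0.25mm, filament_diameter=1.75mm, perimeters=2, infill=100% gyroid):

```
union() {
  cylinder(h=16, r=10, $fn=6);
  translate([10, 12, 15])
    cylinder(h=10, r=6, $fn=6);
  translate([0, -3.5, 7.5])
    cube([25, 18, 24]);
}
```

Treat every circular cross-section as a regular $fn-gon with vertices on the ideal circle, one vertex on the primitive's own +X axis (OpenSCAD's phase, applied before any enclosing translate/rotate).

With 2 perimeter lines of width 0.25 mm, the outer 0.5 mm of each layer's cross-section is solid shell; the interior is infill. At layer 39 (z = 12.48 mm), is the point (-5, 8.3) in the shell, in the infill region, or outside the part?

shell

At z = 12.48 mm: the r=10 cylinder contributes a regular 6-gon of circumradius 10; the cylinder at (10, 12) is absent (z outside [15, 25]); the 25×18 cube at (0, -3.5) contributes its full rectangle; Merging all regions: the regions partially overlap (shared area 96.42 mm²), so overlapping operands fuse into one piece — 1 connected region. Overall, the cross-section is a single solid region. The nearest boundary edge runs (-10.00, 0.00)→(-5.00, 8.66); distance from the point to it = 0.18 mm. The point is inside the cross-section, 0.18 mm from the nearest boundary — within the 0.5 mm shell band (2 × 0.25).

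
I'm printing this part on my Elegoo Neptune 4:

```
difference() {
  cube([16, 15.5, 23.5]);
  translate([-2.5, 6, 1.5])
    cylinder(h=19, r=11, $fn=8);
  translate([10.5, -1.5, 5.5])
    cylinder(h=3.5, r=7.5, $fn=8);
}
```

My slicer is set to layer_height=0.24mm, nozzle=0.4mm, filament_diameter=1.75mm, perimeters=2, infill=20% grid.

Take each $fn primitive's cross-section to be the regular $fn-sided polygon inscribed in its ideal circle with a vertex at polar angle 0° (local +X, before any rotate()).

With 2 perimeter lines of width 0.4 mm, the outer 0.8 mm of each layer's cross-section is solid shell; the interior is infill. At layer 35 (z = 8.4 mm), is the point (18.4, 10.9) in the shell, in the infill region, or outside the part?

At z = 8.4 mm: the 16×15.5 cube contributes its full rectangle; the r=11 cylinder at (-2.5, 6) gives a regular 8-gon of circumradius 11 (constant along its height); the cylinder at (10.5, -1.5): section is a regular 8-gon, circumradius r=7.5; Subtracting the remaining from the first: starting from the 16×15.5 cube, the r=11 cylinder at (-2.5, 6) partially overlaps it — only the 102.64 mm² overlap (of its 342.24 mm²) is removed, clipping the outline; the r=7.5 cylinder at (10.5, -1.5) partially overlaps it — only the 45.15 mm² overlap (of its 159.10 mm²) is removed, clipping the outline — 1 connected region. Overall, the cross-section is a single solid region. The nearest boundary edge runs (16.00, 15.50)→(16.00, 3.33); distance from the point to it = 2.40 mm. The point is not inside any of the regions above, so it lies outside the cross-section (2.40 mm from the nearest boundary).

outside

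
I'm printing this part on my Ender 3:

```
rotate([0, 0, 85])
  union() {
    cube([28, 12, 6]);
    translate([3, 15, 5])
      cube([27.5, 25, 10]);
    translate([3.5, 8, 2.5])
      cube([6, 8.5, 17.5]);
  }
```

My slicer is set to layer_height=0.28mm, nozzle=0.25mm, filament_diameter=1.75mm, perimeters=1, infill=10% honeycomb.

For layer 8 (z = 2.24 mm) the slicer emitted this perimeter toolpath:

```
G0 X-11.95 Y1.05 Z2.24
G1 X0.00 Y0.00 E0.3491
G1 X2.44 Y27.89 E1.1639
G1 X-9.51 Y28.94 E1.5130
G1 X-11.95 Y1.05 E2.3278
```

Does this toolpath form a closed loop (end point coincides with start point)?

yes

Start point (G0): (-11.95, 1.05). End point (last G1): the path returns to the start — closed.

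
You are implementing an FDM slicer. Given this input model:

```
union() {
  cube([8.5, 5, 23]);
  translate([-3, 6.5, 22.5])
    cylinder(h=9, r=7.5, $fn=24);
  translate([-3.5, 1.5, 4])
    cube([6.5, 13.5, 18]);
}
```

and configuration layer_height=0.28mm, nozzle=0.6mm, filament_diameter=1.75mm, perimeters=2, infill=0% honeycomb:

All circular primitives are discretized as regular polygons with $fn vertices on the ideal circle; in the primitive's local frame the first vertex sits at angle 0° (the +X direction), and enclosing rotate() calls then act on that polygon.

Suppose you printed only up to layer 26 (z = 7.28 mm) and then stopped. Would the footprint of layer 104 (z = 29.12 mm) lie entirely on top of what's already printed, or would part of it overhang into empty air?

Compare the two slices. At z = 7.28: the cube (footprint 8.5×5) is included at this height (area 42.50 mm²); the cylinder at (-3, 6.5) is not intersected at this z (z outside [22.5, 31.5]); the cube at (-3.5, 1.5) (footprint 6.5×13.5) is included at this height (area 87.75 mm²); Merging all regions: the regions partially overlap — summed areas 130.25 mm² minus the doubly-counted overlap 10.50 mm² gives 119.75 mm² — area = 119.75 mm². At z = 29.12: the cube does not reach this height (z outside [0, 23]); the cylinder at (-3, 6.5): section is a regular 24-gon, circumradius r=7.5 (area = (24/2)·7.500²·sin(360°/24) = 174.70 mm²); the cube at (-3.5, 1.5) is not intersected at this z (z outside [4, 22]); Taking the union: only the r=7.5 cylinder at (-3, 6.5) is present, so the union is just that shape — area = 174.70 mm². Checking containment: at z = 29.12 the cross-section extends beyond the z = 7.28 cross-section by about 94.48 mm².

part overhangs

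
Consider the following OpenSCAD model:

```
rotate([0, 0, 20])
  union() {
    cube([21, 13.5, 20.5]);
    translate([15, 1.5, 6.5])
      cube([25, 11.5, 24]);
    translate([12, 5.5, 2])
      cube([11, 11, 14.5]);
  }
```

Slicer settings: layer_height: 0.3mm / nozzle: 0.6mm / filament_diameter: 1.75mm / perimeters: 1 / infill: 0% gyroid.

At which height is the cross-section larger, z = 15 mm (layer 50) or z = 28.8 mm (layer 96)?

layer 50 (z = 15 mm)

Layer 50 (z = 15): the cube is present — its section is the full 21×13.5 rectangle (area 283.50 mm²); the cube at (15, 1.5) is present — its section is the full 25×11.5 rectangle (area 287.50 mm²); the 11×11 cube at (12, 5.5) contributes its full rectangle (area 121.00 mm²); Merging all regions: the regions partially overlap — summed areas 692.00 mm² minus the doubly-counted overlap 156.00 mm² gives 536.00 mm² — area = 536.00 mm²; (whole slice rotated 20° about Z — lengths, areas and connectivity unchanged). So its area = 536.00 mm². Layer 96 (z = 28.8): the cube is not intersected at this z (z outside [0, 20.5]); the cube at (15, 1.5) is present — its section is the full 25×11.5 rectangle (area 287.50 mm²); the cube at (12, 5.5) is not intersected at this z (z outside [2, 16.5]); Combining (union): only the 25×11.5 cube at (15, 1.5) is present, so the union is just that shape — area = 287.50 mm²; (rotated 20° about Z; rotation is an isometry so areas/perimeters/island counts are preserved). So its area = 287.50 mm². Layer 50 is larger (536.00 vs 287.50 mm²).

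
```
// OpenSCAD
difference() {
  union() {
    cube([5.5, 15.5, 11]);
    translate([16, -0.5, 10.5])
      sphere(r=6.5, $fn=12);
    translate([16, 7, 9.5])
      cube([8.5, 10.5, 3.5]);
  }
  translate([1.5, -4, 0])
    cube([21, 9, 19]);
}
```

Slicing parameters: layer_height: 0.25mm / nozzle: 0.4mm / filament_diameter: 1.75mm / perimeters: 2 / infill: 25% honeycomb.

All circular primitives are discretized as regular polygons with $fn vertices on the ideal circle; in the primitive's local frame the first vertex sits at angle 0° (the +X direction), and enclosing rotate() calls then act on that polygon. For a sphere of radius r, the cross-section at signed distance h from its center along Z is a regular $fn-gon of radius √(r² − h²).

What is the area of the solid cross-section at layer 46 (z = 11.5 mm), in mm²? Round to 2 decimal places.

At z = 11.5 mm: the cube is absent (z outside [0, 11]); the r=6.5 sphere at (16, -0.5) slices to a regular 12-gon of circumradius 6.423 (√(r²−h²) with h=1 from center) (area = (12/2)·6.423²·sin(360°/12) = 123.75 mm²); the cube at (16, 7) (footprint 8.5×10.5) is included at this height (area 89.25 mm²); Taking the union: the 2 present regions are separate (no shared area or edge), so areas and boundary lengths simply add and each stays a separate island — area = 213.00 mm²; the 21×9 cube at (1.5, -4) contributes its full rectangle (area 189.00 mm²); Taking the first minus the rest: starting from that combined region (213.00 mm²), the 21×9 cube at (1.5, -4) partially overlaps it — only the 100.32 mm² overlap (of its 189.00 mm²) is removed, clipping the outline — area = 112.68 mm². Overall, the cross-section has 3 separate islands. Net area = 112.68 mm².

112.68 mm²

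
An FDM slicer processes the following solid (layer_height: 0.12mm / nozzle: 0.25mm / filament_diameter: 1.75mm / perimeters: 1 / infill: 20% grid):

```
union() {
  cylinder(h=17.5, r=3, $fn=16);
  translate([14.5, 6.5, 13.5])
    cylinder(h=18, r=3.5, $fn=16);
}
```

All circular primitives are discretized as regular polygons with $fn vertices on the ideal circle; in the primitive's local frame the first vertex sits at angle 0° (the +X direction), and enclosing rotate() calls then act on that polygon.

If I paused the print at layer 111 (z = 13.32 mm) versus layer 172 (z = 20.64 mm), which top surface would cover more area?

layer 172 (z = 20.64 mm)

Layer 111 (z = 13.32): the r=3 cylinder gives a regular 16-gon of circumradius 3 (constant along its height) (area = (16/2)·3.000²·sin(360°/16) = 27.55 mm²); the cylinder at (14.5, 6.5) is not intersected at this z (z outside [13.5, 31.5]); Merging all regions: only the r=3 cylinder is present, so the union is just that shape — area = 27.55 mm². So its area = 27.55 mm². Layer 172 (z = 20.64): the cylinder is absent (z outside [0, 17.5]); the r=3.5 cylinder at (14.5, 6.5) contributes a regular 16-gon of circumradius 3.5 (area = (16/2)·3.500²·sin(360°/16) = 37.50 mm²); Combining (union): only the r=3.5 cylinder at (14.5, 6.5) is present, so the union is just that shape — area = 37.50 mm². So its area = 37.50 mm². Layer 172 is larger (37.50 vs 27.55 mm²).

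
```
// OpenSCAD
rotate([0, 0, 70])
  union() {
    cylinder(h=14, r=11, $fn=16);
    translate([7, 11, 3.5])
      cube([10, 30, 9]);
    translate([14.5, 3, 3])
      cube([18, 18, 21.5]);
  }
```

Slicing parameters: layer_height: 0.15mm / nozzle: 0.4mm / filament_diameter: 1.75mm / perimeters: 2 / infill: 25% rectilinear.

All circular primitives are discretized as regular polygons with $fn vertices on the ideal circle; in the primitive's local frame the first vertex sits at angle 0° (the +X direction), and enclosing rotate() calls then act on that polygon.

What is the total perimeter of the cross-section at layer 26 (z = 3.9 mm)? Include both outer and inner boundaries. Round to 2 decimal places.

At z = 3.9 mm: the r=11 cylinder contributes a regular 16-gon of circumradius 11 (perimeter = 2·16·11.000·sin(180°/16) = 68.67 mm); the cube at (7, 11) is present — its section is the full 10×30 rectangle (perimeter 80.00 mm); the cube at (14.5, 3) is present — its section is the full 18×18 rectangle (perimeter 72.00 mm); Taking the union: the regions partially overlap (shared area 25.00 mm²), so the edge portions inside another operand are dropped and the merged outline is re-measured after clipping — boundary = 195.67 mm; (whole slice rotated 70° about Z — lengths, areas and connectivity unchanged). Overall, the cross-section has 2 separate islands. Total boundary length (outer) = 195.67 mm.

195.67 mm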